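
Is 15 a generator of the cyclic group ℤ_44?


g generates ℤ_n iff gcd(g, n) = 1
gcd(15, 44) = 1
Since gcd = 1, 15 is a generator.

Yes, 15 generates ℤ_44


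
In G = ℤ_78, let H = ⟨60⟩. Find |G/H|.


|⟨60⟩| = n / gcd(60, 78) = 78 / 6 = 13
H is normal (ℤ_78 is abelian).
|G/H| = |G| / |H| = 78 / 13 = 6

|G/H| = 6


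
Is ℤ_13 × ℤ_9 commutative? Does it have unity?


Direct product ring; commutative with unity (1,1); but (1,0)·(0,1) = (0,0) gives zero divisors, so not an integral domain
Commutative: Yes
Integral domain: No
Has unity: Yes

ℤ_13 × ℤ_9: Commutative=Yes, Unity=Yes


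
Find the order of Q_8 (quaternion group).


Q_8 = {±1, ±i, ±j, ±k}
|Q_8| = 8

|Q_8 (quaternion group)| = 8


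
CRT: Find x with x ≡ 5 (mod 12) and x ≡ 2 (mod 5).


m₁ = 12, m₂ = 5, gcd = 1, so CRT applies. M = m₁·m₂ = 60
Let M₁ = M/m₁ = 5, M₂ = M/m₂ = 12
Find y₁ ≡ M₁⁻¹ (mod m₁): 5⁻¹ ≡ 5 (mod 12)
Find y₂ ≡ M₂⁻¹ (mod m₂): 12⁻¹ ≡ 3 (mod 5)
x = a₁·M₁·y₁ + a₂·M₂·y₂ = 5·5·5 + 2·12·3 = 197
Reduce mod 60: x ≡ 17
Check: 17 mod 12 = 5 ✓, 17 mod 5 = 2 ✓

x ≡ 17 (mod 60)


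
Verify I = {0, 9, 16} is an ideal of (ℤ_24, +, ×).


Check ideal conditions for I = {0, 9, 16} in ℤ_24:
(1) I is an additive subgroup? No
(2) For r ∈ ℤ_24 and a ∈ I: r·a ∈ I? No  [counterexample: r=2, a=9, r·a mod 24 = 18 ∉ I]

No, I is not an ideal of ℤ_24


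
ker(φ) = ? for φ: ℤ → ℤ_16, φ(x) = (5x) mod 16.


Kernel = preimage of identity
ker(φ) = {x ∈ ℤ : 5x ≡ 0 (mod 16)}. gcd(5,16) = 1, so 5x ≡ 0 (mod 16) ⟺ x ≡ 0 (mod 16/1 = 16). Hence ker(φ) = 16ℤ

ker(φ) = 16ℤ


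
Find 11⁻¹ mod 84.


Use the extended Euclidean algorithm to write 1 = 11·s + 84·t; then s mod 84 is the inverse.
Euclidean algorithm:
  11 = 0·84 + 11
  84 = 7·11 + 7
  11 = 1·7 + 4
  7 = 1·4 + 3
  4 = 1·3 + 1
  3 = 3·1 + 0
gcd(11,84) = 1
Back-substitution gives: 11·(23) + 84·(-3) = 1
So 11⁻¹ ≡ 23 ≡ 23 (mod 84)
Check: 11 × 23 = 253 ≡ 1 (mod 84) ✓

11⁻¹ ≡ 23 (mod 84)


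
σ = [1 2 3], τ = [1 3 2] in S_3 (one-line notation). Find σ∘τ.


σ∘τ: apply τ first, then σ
1 →τ 1 →σ 1
2 →τ 3 →σ 3
3 →τ 2 →σ 2

σ∘τ = [1 3 2]


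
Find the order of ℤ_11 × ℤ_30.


|A × B| = |A| · |B|
|ℤ_11 × ℤ_30| = 11 × 30 = 330

|ℤ_11 × ℤ_30| = 330


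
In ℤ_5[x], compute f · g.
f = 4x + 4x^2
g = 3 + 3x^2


Expand and collect like terms; reduce coefficients mod 5:
x^0: 0·3 = 0 ≡ 0 (mod 5)
x^1: 0·0 + 4·3 = 12 ≡ 2 (mod 5)
x^2: 0·3 + 4·0 + 4·3 = 12 ≡ 2 (mod 5)
x^3: 4·3 + 4·0 = 12 ≡ 2 (mod 5)
x^4: 4·3 = 12 ≡ 2 (mod 5)
Result: 2x + 2x^2 + 2x^3 + 2x^4

f · g = 2x + 2x^2 + 2x^3 + 2x^4


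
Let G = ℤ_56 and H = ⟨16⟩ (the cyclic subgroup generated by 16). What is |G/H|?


|⟨16⟩| = n / gcd(16, 56) = 56 / 8 = 7
H is normal (ℤ_56 is abelian).
|G/H| = |G| / |H| = 56 / 7 = 8

|G/H| = 8


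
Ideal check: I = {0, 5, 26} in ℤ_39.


Check ideal conditions for I = {0, 5, 26} in ℤ_39:
(1) I is an additive subgroup? No
(2) For r ∈ ℤ_39 and a ∈ I: r·a ∈ I? No  [counterexample: r=2, a=5, r·a mod 39 = 10 ∉ I]

No, I is not an ideal of ℤ_39


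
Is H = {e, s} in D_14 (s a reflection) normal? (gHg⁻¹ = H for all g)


H = {e, s} in D_14 (s a reflection)
r·s·r⁻¹ = sr⁻² ≠ s for n ≥ 3, so {e, s} is not closed under conjugation

No, not a normal subgroup


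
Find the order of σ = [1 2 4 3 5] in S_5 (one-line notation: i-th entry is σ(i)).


Cycle decomposition: (3 4)
Cycle lengths: 2
Order = lcm(2) = 2

ord(σ) = 2


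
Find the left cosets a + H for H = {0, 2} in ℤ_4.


H = {0, 2}, |H| = 2
Number of cosets = |G|/|H| = 4/2 = 2
0 + H = {0, 2}
1 + H = {1, 3}

Cosets: 0+H={0,2}; 1+H={1,3}


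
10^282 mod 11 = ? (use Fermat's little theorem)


Fermat's little theorem: if p is prime and gcd(a,p)=1, then a^(p-1) ≡ 1 (mod p)
p = 11 is prime, gcd(10,11) = 1
Reduce exponent: 282 mod 10 = 2
So 10^282 ≡ 10^2 (mod 11)
10^2 mod 11 = 1

10^282 ≡ 1 (mod 11)


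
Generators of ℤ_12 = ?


g generates ℤ_n iff gcd(g,n) = 1
Checking each g ∈ {1,...,11}:
gcd(1,12) = 1
gcd(2,12) = 2
gcd(3,12) = 3
gcd(4,12) = 4
gcd(5,12) = 1
gcd(6,12) = 6
gcd(7,12) = 1
gcd(8,12) = 4
gcd(9,12) = 3
gcd(10,12) = 2
gcd(11,12) = 1
Generators: {1, 5, 7, 11}
Number of generators = φ(12) = 4

Generators of ℤ_12 = {1, 5, 7, 11}


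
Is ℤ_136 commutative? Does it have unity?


ℤ_136 is a commutative ring with unity 1; 136 = 2×68 is composite, so 2·68 ≡ 0 gives zero divisors (not an integral domain)
Commutative: Yes
Integral domain: No
Has unity: Yes

ℤ_136: Commutative=Yes, Unity=Yes


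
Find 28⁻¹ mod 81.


Use the extended Euclidean algorithm to write 1 = 28·s + 81·t; then s mod 81 is the inverse.
Euclidean algorithm:
  28 = 0·81 + 28
  81 = 2·28 + 25
  28 = 1·25 + 3
  25 = 8·3 + 1
  3 = 3·1 + 0
gcd(28,81) = 1
Back-substitution gives: 28·(-26) + 81·(9) = 1
So 28⁻¹ ≡ -26 ≡ 55 (mod 81)
Check: 28 × 55 = 1540 ≡ 1 (mod 81) ✓

28⁻¹ ≡ 55 (mod 81)


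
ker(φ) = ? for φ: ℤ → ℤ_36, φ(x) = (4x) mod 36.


Kernel = preimage of identity
ker(φ) = {x ∈ ℤ : 4x ≡ 0 (mod 36)}. gcd(4,36) = 4, so 4x ≡ 0 (mod 36) ⟺ x ≡ 0 (mod 36/4 = 9). Hence ker(φ) = 9ℤ

ker(φ) = 9ℤ


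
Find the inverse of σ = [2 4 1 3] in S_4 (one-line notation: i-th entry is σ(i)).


To find σ⁻¹, swap domain and range:
σ(1) = 2 → σ⁻¹(2) = 1
σ(2) = 4 → σ⁻¹(4) = 2
σ(3) = 1 → σ⁻¹(1) = 3
σ(4) = 3 → σ⁻¹(3) = 4

σ⁻¹ = [3 1 4 2]


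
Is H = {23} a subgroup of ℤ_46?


Subgroup test for H = {23} in (ℤ_46, +):
(1) 0 ∈ H? No
(2) Closure: for all a,b ∈ H, (a+b) mod 46 ∈ H? No  [counterexample: 23 + 23 = 0 ∉ H]
(3) Inverses: for all a ∈ H, -a mod 46 ∈ H? Yes

No, H is not a subgroup of ℤ_46


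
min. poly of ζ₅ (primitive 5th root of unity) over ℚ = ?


ζ₅ is a root of Φ₅(x) = x⁴ + x³ + x² + x + 1, irreducible over ℚ

Minimal polynomial: x⁴ + x³ + x² + x + 1


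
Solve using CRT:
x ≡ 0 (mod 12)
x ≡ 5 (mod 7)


m₁ = 12, m₂ = 7, gcd = 1, so CRT applies. M = m₁·m₂ = 84
Let M₁ = M/m₁ = 7, M₂ = M/m₂ = 12
Find y₁ ≡ M₁⁻¹ (mod m₁): 7⁻¹ ≡ 7 (mod 12)
Find y₂ ≡ M₂⁻¹ (mod m₂): 12⁻¹ ≡ 3 (mod 7)
x = a₁·M₁·y₁ + a₂·M₂·y₂ = 0·7·7 + 5·12·3 = 180
Reduce mod 84: x ≡ 12
Check: 12 mod 12 = 0 ✓, 12 mod 7 = 5 ✓

x ≡ 12 (mod 84)


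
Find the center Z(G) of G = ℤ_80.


Z(G) = {g ∈ G | gx = xg for all x ∈ G}
ℤ_80 is abelian, so Z(G) = G

Z(ℤ_80) = ℤ_80


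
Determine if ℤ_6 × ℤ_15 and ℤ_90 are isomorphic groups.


Comparing ℤ_6 × ℤ_15 and ℤ_90:
gcd(6,15) = 3 ≠ 1. Max element order in ℤ_6×ℤ_15 is lcm(6,15) = 30 < 90, so it has no element of order 90

No, ℤ_6 × ℤ_15 ≇ ℤ_90


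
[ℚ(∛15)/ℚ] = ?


∛15 has minimal polynomial x³ - 15 (irreducible over ℚ since 15 is not a perfect cube)

[ℚ(∛15)/ℚ] = 3


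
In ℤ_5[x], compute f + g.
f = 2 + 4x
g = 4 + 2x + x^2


Add coefficients mod 5:
x^0: 2 + 4 = 1 (mod 5)
x^1: 4 + 2 = 1 (mod 5)
x^2: 0 + 1 = 1 (mod 5)
Result: 1 + x + x^2

f + g = 1 + x + x^2


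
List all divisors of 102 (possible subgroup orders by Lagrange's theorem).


Lagrange's theorem: |H| divides |G|
|G| = 102
Divisors of 102: 1, 2, 3, 6, 17, 34, 51, 102

Possible subgroup orders: {1, 2, 3, 6, 17, 34, 51, 102}


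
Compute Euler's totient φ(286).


Factor n: 286 = 2 × 11 × 13
φ(n) = n · ∏(1 - 1/p) over distinct primes p | n
φ(286) = 286 · (1 - 1/2) · (1 - 1/11) · (1 - 1/13) = 120

φ(286) = 120


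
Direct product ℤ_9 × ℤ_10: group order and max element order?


|ℤ_9 × ℤ_10| = 9 × 10 = 90
Max element order = lcm(9,10) = 90
Cyclic? Yes (gcd=1)

|ℤ_9×ℤ_10| = 90, max element order = 90


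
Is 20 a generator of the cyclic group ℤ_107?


g generates ℤ_n iff gcd(g, n) = 1
gcd(20, 107) = 1
Since gcd = 1, 20 is a generator.

Yes, 20 generates ℤ_107


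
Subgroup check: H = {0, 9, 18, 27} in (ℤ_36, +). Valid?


Subgroup test for H = {0, 9, 18, 27} in (ℤ_36, +):
(1) 0 ∈ H? Yes
(2) Closure: for all a,b ∈ H, (a+b) mod 36 ∈ H? Yes
(3) Inverses: for all a ∈ H, -a mod 36 ∈ H? Yes

Yes, H is a subgroup of ℤ_36


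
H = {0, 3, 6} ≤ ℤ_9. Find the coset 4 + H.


4 + H = {4 + h (mod 9) : h ∈ H}
4+0=4, 4+3=7, 4+6=1
4 + H = {1, 4, 7} = 1 + H

4 + H = {1, 4, 7}


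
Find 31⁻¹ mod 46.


Use the extended Euclidean algorithm to write 1 = 31·s + 46·t; then s mod 46 is the inverse.
Euclidean algorithm:
  31 = 0·46 + 31
  46 = 1·31 + 15
  31 = 2·15 + 1
  15 = 15·1 + 0
gcd(31,46) = 1
Back-substitution gives: 31·(3) + 46·(-2) = 1
So 31⁻¹ ≡ 3 ≡ 3 (mod 46)
Check: 31 × 3 = 93 ≡ 1 (mod 46) ✓

31⁻¹ ≡ 3 (mod 46)


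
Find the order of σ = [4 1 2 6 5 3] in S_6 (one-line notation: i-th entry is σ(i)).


Cycle decomposition: (1 4 6 3 2)
Cycle lengths: 5
Order = lcm(5) = 5

ord(σ) = 5


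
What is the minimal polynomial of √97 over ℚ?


√97 satisfies x² - 97 = 0, irreducible over ℚ since 97 is squarefree

Minimal polynomial: x² - 97


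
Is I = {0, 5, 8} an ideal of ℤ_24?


Check ideal conditions for I = {0, 5, 8} in ℤ_24:
(1) I is an additive subgroup? No
(2) For r ∈ ℤ_24 and a ∈ I: r·a ∈ I? No  [counterexample: r=2, a=5, r·a mod 24 = 10 ∉ I]

No, I is not an ideal of ℤ_24


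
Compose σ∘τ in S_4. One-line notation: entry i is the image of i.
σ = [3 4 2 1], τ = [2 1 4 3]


σ∘τ: apply τ first, then σ
1 →τ 2 →σ 4
2 →τ 1 →σ 3
3 →τ 4 →σ 1
4 →τ 3 →σ 2

σ∘τ = [4 3 1 2]


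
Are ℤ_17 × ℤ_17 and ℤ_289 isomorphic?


Comparing ℤ_17 × ℤ_17 and ℤ_289:
gcd(17,17) = 17 ≠ 1. Max element order in ℤ_17×ℤ_17 is lcm(17,17) = 17 < 289, so it has no element of order 289

No, ℤ_17 × ℤ_17 ≇ ℤ_289


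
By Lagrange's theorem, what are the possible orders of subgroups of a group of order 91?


Lagrange's theorem: |H| divides |G|
|G| = 91
Divisors of 91: 1, 7, 13, 91

Possible subgroup orders: {1, 7, 13, 91}


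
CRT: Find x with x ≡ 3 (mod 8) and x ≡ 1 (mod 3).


m₁ = 8, m₂ = 3, gcd = 1, so CRT applies. M = m₁·m₂ = 24
Let M₁ = M/m₁ = 3, M₂ = M/m₂ = 8
Find y₁ ≡ M₁⁻¹ (mod m₁): 3⁻¹ ≡ 3 (mod 8)
Find y₂ ≡ M₂⁻¹ (mod m₂): 8⁻¹ ≡ 2 (mod 3)
x = a₁·M₁·y₁ + a₂·M₂·y₂ = 3·3·3 + 1·8·2 = 43
Reduce mod 24: x ≡ 19
Check: 19 mod 8 = 3 ✓, 19 mod 3 = 1 ✓

x ≡ 19 (mod 24)


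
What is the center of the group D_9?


Z(G) = {g ∈ G | gx = xg for all x ∈ G}
For odd n, Z(D_n) = {e}: no nontrivial rotation commutes with all reflections

Z(D_9) = {e}


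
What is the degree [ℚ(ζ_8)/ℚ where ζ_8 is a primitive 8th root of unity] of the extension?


[ℚ(ζ_n):ℚ] = deg Φ_n(x) = φ(n). Here φ(8) = 4

[ℚ(ζ_8)/ℚ where ζ_8 is a primitive 8th root of unity] = 4


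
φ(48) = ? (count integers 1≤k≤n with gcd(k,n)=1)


Factor n: 48 = 2^4 × 3
φ(n) = n · ∏(1 - 1/p) over distinct primes p | n
φ(48) = 48 · (1 - 1/2) · (1 - 1/3) = 16

φ(48) = 16


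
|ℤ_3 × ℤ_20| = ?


|A × B| = |A| · |B|
|ℤ_3 × ℤ_20| = 3 × 20 = 60

|ℤ_3 × ℤ_20| = 60


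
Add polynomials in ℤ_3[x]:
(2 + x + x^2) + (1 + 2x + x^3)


Add coefficients mod 3:
x^0: 2 + 1 = 0 (mod 3)
x^1: 1 + 2 = 0 (mod 3)
x^2: 1 + 0 = 1 (mod 3)
x^3: 0 + 1 = 1 (mod 3)
Result: x^2 + x^3

f + g = x^2 + x^3


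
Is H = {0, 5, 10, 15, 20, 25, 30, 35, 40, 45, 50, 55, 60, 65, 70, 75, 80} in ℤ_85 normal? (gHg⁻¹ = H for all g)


H = {0, 5, 10, 15, 20, 25, 30, 35, 40, 45, 50, 55, 60, 65, 70, 75, 80} in ℤ_85
ℤ_85 is abelian; every subgroup of an abelian group is normal

Yes, normal subgroup


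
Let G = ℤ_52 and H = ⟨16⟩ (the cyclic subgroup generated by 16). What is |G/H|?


|⟨16⟩| = n / gcd(16, 52) = 52 / 4 = 13
H is normal (ℤ_52 is abelian).
|G/H| = |G| / |H| = 52 / 13 = 4

|G/H| = 4


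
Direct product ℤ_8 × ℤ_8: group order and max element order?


|ℤ_8 × ℤ_8| = 8 × 8 = 64
Max element order = lcm(8,8) = 8
Cyclic? No (gcd=8)

|ℤ_8×ℤ_8| = 64, max element order = 8


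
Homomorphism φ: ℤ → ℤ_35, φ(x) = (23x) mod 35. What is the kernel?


Kernel = preimage of identity
ker(φ) = {x ∈ ℤ : 23x ≡ 0 (mod 35)}. gcd(23,35) = 1, so 23x ≡ 0 (mod 35) ⟺ x ≡ 0 (mod 35/1 = 35). Hence ker(φ) = 35ℤ

ker(φ) = 35ℤ


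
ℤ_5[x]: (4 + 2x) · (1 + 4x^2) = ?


Expand and collect like terms; reduce coefficients mod 5:
x^0: 4·1 = 4 ≡ 4 (mod 5)
x^1: 4·0 + 2·1 = 2 ≡ 2 (mod 5)
x^2: 4·4 + 2·0 = 16 ≡ 1 (mod 5)
x^3: 2·4 = 8 ≡ 3 (mod 5)
Result: 4 + 2x + x^2 + 3x^3

f · g = 4 + 2x + x^2 + 3x^3


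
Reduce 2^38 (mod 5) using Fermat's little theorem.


Fermat's little theorem: if p is prime and gcd(a,p)=1, then a^(p-1) ≡ 1 (mod p)
p = 5 is prime, gcd(2,5) = 1
Reduce exponent: 38 mod 4 = 2
So 2^38 ≡ 2^2 (mod 5)
2^2 mod 5 = 4

2^38 ≡ 4 (mod 5)


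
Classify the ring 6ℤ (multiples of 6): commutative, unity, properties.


6ℤ is a commutative ring under +,× but has no multiplicative identity (1 ∉ 6ℤ); it has no zero divisors, but without unity it is not an integral domain
Commutative: Yes
Integral domain: No
Has unity: No

6ℤ (multiples of 6): Commutative=Yes, Unity=No


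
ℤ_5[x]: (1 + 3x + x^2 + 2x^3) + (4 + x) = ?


Add coefficients mod 5:
x^0: 1 + 4 = 0 (mod 5)
x^1: 3 + 1 = 4 (mod 5)
x^2: 1 + 0 = 1 (mod 5)
x^3: 2 + 0 = 2 (mod 5)
Result: 4x + x^2 + 2x^3

f + g = 4x + x^2 + 2x^3


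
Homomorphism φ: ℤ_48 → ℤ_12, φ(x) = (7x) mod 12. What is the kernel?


Kernel = preimage of identity
ker(φ) = {x ∈ ℤ_48 : 7x ≡ 0 (mod 12)}. Since 12 | 48, φ is well-defined. The kernel is the cyclic subgroup ⟨12⟩ of ℤ_48 (order 4), i.e. {0, 12, 24, 36}

ker(φ) = {0, 12, 24, 36}


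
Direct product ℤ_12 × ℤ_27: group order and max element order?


|ℤ_12 × ℤ_27| = 12 × 27 = 324
Max element order = lcm(12,27) = 108
Cyclic? No (gcd=3)

|ℤ_12×ℤ_27| = 324, max element order = 108


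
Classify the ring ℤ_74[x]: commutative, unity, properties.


ℤ_74 has zero divisors (2·37 ≡ 0), and these lift to constant zero divisors in ℤ_74[x]; so not an integral domain
Commutative: Yes
Integral domain: No
Has unity: Yes

ℤ_74[x]: Commutative=Yes, Unity=Yes


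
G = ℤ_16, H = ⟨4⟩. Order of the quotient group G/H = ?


|⟨4⟩| = n / gcd(4, 16) = 16 / 4 = 4
H is normal (ℤ_16 is abelian).
|G/H| = |G| / |H| = 16 / 4 = 4

|G/H| = 4


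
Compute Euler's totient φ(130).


Factor n: 130 = 2 × 5 × 13
φ(n) = n · ∏(1 - 1/p) over distinct primes p | n
φ(130) = 130 · (1 - 1/2) · (1 - 1/5) · (1 - 1/13) = 48

φ(130) = 48


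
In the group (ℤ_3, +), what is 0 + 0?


Operation: addition mod 3
0 + 0 = (a + b) mod 3 with a = 0, b = 0

0 + 0 = 0


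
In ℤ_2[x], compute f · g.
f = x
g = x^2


Expand and collect like terms; reduce coefficients mod 2:
x^0: 0·0 = 0 ≡ 0 (mod 2)
x^1: 0·0 + 1·0 = 0 ≡ 0 (mod 2)
x^2: 0·1 + 1·0 = 0 ≡ 0 (mod 2)
x^3: 1·1 = 1 ≡ 1 (mod 2)
Result: x^3

f · g = x^3


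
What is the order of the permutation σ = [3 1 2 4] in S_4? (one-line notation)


Cycle decomposition: (1 3 2)
Cycle lengths: 3
Order = lcm(3) = 3

ord(σ) = 3


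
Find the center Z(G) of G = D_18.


Z(G) = {g ∈ G | gx = xg for all x ∈ G}
For even n, Z(D_n) = {e, r^(n/2)}: the 180° rotation r^9 commutes with every reflection and rotation

Z(D_18) = {e, r^9}


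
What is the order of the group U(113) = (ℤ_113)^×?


U(n) is the group of units mod n; |U(n)| = φ(n)
|U(113)| = φ(113) = 112

|U(113) = (ℤ_113)^×| = 112


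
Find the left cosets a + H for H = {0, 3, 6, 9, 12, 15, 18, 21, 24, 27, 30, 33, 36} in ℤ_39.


H = {0, 3, 6, 9, 12, 15, 18, 21, 24, 27, 30, 33, 36}, |H| = 13
Number of cosets = |G|/|H| = 39/13 = 3
0 + H = {0, 3, 6, 9, 12, 15, 18, 21, 24, 27, 30, 33, 36}
1 + H = {1, 4, 7, 10, 13, 16, 19, 22, 25, 28, 31, 34, 37}
2 + H = {2, 5, 8, 11, 14, 17, 20, 23, 26, 29, 32, 35, 38}

Cosets: 0+H={0,3,6,9,12,15,18,21,24,27,30,33,36}; 1+H={1,4,7,10,13,16,19,22,25,28,31,34,37}; 2+H={2,5,8,11,14,17,20,23,26,29,32,35,38}


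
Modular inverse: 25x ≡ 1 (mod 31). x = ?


Use the extended Euclidean algorithm to write 1 = 25·s + 31·t; then s mod 31 is the inverse.
Euclidean algorithm:
  25 = 0·31 + 25
  31 = 1·25 + 6
  25 = 4·6 + 1
  6 = 6·1 + 0
gcd(25,31) = 1
Back-substitution gives: 25·(5) + 31·(-4) = 1
So 25⁻¹ ≡ 5 ≡ 5 (mod 31)
Check: 25 × 5 = 125 ≡ 1 (mod 31) ✓

25⁻¹ ≡ 5 (mod 31)


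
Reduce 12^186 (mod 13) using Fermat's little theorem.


Fermat's little theorem: if p is prime and gcd(a,p)=1, then a^(p-1) ≡ 1 (mod p)
p = 13 is prime, gcd(12,13) = 1
Reduce exponent: 186 mod 12 = 6
So 12^186 ≡ 12^6 (mod 13)
12^6 mod 13 = 1

12^186 ≡ 1 (mod 13)


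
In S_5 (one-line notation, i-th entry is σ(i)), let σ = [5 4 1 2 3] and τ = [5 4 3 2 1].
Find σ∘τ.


σ∘τ: apply τ first, then σ
1 →τ 5 →σ 3
2 →τ 4 →σ 2
3 →τ 3 →σ 1
4 →τ 2 →σ 4
5 →τ 1 →σ 5

σ∘τ = [3 2 1 4 5]


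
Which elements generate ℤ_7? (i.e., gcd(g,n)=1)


g generates ℤ_n iff gcd(g,n) = 1
Checking each g ∈ {1,...,6}:
gcd(1,7) = 1
gcd(2,7) = 1
gcd(3,7) = 1
gcd(4,7) = 1
gcd(5,7) = 1
gcd(6,7) = 1
Generators: {1, 2, 3, 4, 5, 6}
Number of generators = φ(7) = 6

Generators of ℤ_7 = {1, 2, 3, 4, 5, 6}


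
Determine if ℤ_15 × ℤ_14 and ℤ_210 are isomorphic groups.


Comparing ℤ_15 × ℤ_14 and ℤ_210:
gcd(15,14) = 1, so ℤ_15 × ℤ_14 ≅ ℤ_210 (CRT)

Yes, ℤ_15 × ℤ_14 ≅ ℤ_210


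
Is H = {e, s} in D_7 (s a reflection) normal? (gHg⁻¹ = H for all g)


H = {e, s} in D_7 (s a reflection)
r·s·r⁻¹ = sr⁻² ≠ s for n ≥ 3, so {e, s} is not closed under conjugation

No, not a normal subgroup


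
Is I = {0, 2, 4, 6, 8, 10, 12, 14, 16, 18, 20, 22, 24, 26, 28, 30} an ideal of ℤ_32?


Check ideal conditions for I = {0, 2, 4, 6, 8, 10, 12, 14, 16, 18, 20, 22, 24, 26, 28, 30} in ℤ_32:
(1) I is an additive subgroup? Yes
(2) For r ∈ ℤ_32 and a ∈ I: r·a ∈ I? Yes

Yes, I is an ideal of ℤ_32


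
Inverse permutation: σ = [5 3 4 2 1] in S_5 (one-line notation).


To find σ⁻¹, swap domain and range:
σ(1) = 5 → σ⁻¹(5) = 1
σ(2) = 3 → σ⁻¹(3) = 2
σ(3) = 4 → σ⁻¹(4) = 3
σ(4) = 2 → σ⁻¹(2) = 4
σ(5) = 1 → σ⁻¹(1) = 5

σ⁻¹ = [5 4 2 3 1]


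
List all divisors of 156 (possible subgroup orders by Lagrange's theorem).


Lagrange's theorem: |H| divides |G|
|G| = 156
Divisors of 156: 1, 2, 3, 4, 6, 12, 13, 26, 39, 52, 78, 156

Possible subgroup orders: {1, 2, 3, 4, 6, 12, 13, 26, 39, 52, 78, 156}


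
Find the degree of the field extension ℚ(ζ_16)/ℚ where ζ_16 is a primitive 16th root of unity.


[ℚ(ζ_n):ℚ] = deg Φ_n(x) = φ(n). Here φ(16) = 8

[ℚ(ζ_16)/ℚ where ζ_16 is a primitive 16th root of unity] = 8


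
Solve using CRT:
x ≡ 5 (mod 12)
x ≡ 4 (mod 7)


m₁ = 12, m₂ = 7, gcd = 1, so CRT applies. M = m₁·m₂ = 84
Let M₁ = M/m₁ = 7, M₂ = M/m₂ = 12
Find y₁ ≡ M₁⁻¹ (mod m₁): 7⁻¹ ≡ 7 (mod 12)
Find y₂ ≡ M₂⁻¹ (mod m₂): 12⁻¹ ≡ 3 (mod 7)
x = a₁·M₁·y₁ + a₂·M₂·y₂ = 5·7·7 + 4·12·3 = 389
Reduce mod 84: x ≡ 53
Check: 53 mod 12 = 5 ✓, 53 mod 7 = 4 ✓

x ≡ 53 (mod 84)


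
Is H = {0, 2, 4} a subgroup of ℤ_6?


Subgroup test for H = {0, 2, 4} in (ℤ_6, +):
(1) 0 ∈ H? Yes
(2) Closure: for all a,b ∈ H, (a+b) mod 6 ∈ H? Yes
(3) Inverses: for all a ∈ H, -a mod 6 ∈ H? Yes

Yes, H is a subgroup of ℤ_6


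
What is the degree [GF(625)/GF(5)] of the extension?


GF(625) = GF(5^4), so the extension degree is 4

[GF(625)/GF(5)] = 4


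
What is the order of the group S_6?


|S_n| = n! (number of permutations of n symbols)
|S_6| = 6! = 720

|S_6| = 720


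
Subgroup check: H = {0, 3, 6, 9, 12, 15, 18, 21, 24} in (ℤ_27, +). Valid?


Subgroup test for H = {0, 3, 6, 9, 12, 15, 18, 21, 24} in (ℤ_27, +):
(1) 0 ∈ H? Yes
(2) Closure: for all a,b ∈ H, (a+b) mod 27 ∈ H? Yes
(3) Inverses: for all a ∈ H, -a mod 27 ∈ H? Yes

Yes, H is a subgroup of ℤ_27


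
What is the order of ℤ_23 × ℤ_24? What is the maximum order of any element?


|ℤ_23 × ℤ_24| = 23 × 24 = 552
Max element order = lcm(23,24) = 552
Cyclic? Yes (gcd=1)

|ℤ_23×ℤ_24| = 552, max element order = 552


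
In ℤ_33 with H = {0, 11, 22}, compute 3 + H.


3 + H = {3 + h (mod 33) : h ∈ H}
3+0=3, 3+11=14, 3+22=25

3 + H = {3, 14, 25}


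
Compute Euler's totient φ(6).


φ(n) = count of k ∈ {1,...,n} with gcd(k,n)=1
Coprimes to 6: {1, 5}
Count: 2

φ(6) = 2


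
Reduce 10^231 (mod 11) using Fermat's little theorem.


Fermat's little theorem: if p is prime and gcd(a,p)=1, then a^(p-1) ≡ 1 (mod p)
p = 11 is prime, gcd(10,11) = 1
Reduce exponent: 231 mod 10 = 1
So 10^231 ≡ 10^1 (mod 11)
10^1 mod 11 = 10

10^231 ≡ 10 (mod 11)


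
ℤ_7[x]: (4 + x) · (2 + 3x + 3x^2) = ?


Expand and collect like terms; reduce coefficients mod 7:
x^0: 4·2 = 8 ≡ 1 (mod 7)
x^1: 4·3 + 1·2 = 14 ≡ 0 (mod 7)
x^2: 4·3 + 1·3 = 15 ≡ 1 (mod 7)
x^3: 1·3 = 3 ≡ 3 (mod 7)
Result: 1 + x^2 + 3x^3

f · g = 1 + x^2 + 3x^3


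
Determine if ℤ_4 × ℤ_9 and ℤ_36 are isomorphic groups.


Comparing ℤ_4 × ℤ_9 and ℤ_36:
gcd(4,9) = 1, so ℤ_4 × ℤ_9 ≅ ℤ_36 (CRT)

Yes, ℤ_4 × ℤ_9 ≅ ℤ_36


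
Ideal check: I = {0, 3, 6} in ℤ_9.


Check ideal conditions for I = {0, 3, 6} in ℤ_9:
(1) I is an additive subgroup? Yes
(2) For r ∈ ℤ_9 and a ∈ I: r·a ∈ I? Yes

Yes, I is an ideal of ℤ_9


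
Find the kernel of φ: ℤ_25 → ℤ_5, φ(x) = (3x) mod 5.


Kernel = preimage of identity
ker(φ) = {x ∈ ℤ_25 : 3x ≡ 0 (mod 5)}. Since 5 | 25, φ is well-defined. The kernel is the cyclic subgroup ⟨5⟩ of ℤ_25 (order 5), i.e. {0, 5, 10, 15, 20}

ker(φ) = {0, 5, 10, 15, 20}


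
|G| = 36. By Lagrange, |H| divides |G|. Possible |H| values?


Lagrange's theorem: |H| divides |G|
|G| = 36
Divisors of 36: 1, 2, 3, 4, 6, 9, 12, 18, 36

Possible subgroup orders: {1, 2, 3, 4, 6, 9, 12, 18, 36}


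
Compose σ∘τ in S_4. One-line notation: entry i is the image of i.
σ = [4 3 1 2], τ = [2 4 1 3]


σ∘τ: apply τ first, then σ
1 →τ 2 →σ 3
2 →τ 4 →σ 2
3 →τ 1 →σ 4
4 →τ 3 →σ 1

σ∘τ = [3 2 4 1]


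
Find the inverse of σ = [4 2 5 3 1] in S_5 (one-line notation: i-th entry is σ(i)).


To find σ⁻¹, swap domain and range:
σ(1) = 4 → σ⁻¹(4) = 1
σ(2) = 2 → σ⁻¹(2) = 2
σ(3) = 5 → σ⁻¹(5) = 3
σ(4) = 3 → σ⁻¹(3) = 4
σ(5) = 1 → σ⁻¹(1) = 5

σ⁻¹ = [5 2 4 1 3]


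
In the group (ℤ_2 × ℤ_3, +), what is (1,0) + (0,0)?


Operation: componentwise addition mod (2, 3)
(1,0) + (0,0) = ((a₁+b₁) mod 2, (a₂+b₂) mod 3) with a = (1,0), b = (0,0)

(1,0) + (0,0) = (1,0)


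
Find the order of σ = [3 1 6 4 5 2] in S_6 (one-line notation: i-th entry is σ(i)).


Cycle decomposition: (1 3 6 2)
Cycle lengths: 4
Order = lcm(4) = 4

ord(σ) = 4


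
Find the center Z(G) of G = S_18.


Z(G) = {g ∈ G | gx = xg for all x ∈ G}
S_n is non-abelian for n ≥ 3; Z(S_18) is trivial

Z(S_18) = {e}


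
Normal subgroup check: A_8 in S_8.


H = A_8 in S_8
A_8 has index 2 in S_8, and every subgroup of index 2 is normal

Yes, normal subgroup


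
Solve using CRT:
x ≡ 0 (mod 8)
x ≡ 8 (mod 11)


m₁ = 8, m₂ = 11, gcd = 1, so CRT applies. M = m₁·m₂ = 88
Let M₁ = M/m₁ = 11, M₂ = M/m₂ = 8
Find y₁ ≡ M₁⁻¹ (mod m₁): 11⁻¹ ≡ 3 (mod 8)
Find y₂ ≡ M₂⁻¹ (mod m₂): 8⁻¹ ≡ 7 (mod 11)
x = a₁·M₁·y₁ + a₂·M₂·y₂ = 0·11·3 + 8·8·7 = 448
Reduce mod 88: x ≡ 8
Check: 8 mod 8 = 0 ✓, 8 mod 11 = 8 ✓

x ≡ 8 (mod 88)


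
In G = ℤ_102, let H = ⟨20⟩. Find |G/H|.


|⟨20⟩| = n / gcd(20, 102) = 102 / 2 = 51
H is normal (ℤ_102 is abelian).
|G/H| = |G| / |H| = 102 / 51 = 2

|G/H| = 2


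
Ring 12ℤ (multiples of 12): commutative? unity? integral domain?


12ℤ is a commutative ring under +,× but has no multiplicative identity (1 ∉ 12ℤ); it has no zero divisors, but without unity it is not an integral domain
Commutative: Yes
Integral domain: No
Has unity: No

12ℤ (multiples of 12): Commutative=Yes, Unity=No


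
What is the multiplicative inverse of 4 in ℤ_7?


Use the extended Euclidean algorithm to write 1 = 4·s + 7·t; then s mod 7 is the inverse.
Euclidean algorithm:
  4 = 0·7 + 4
  7 = 1·4 + 3
  4 = 1·3 + 1
  3 = 3·1 + 0
gcd(4,7) = 1
Back-substitution gives: 4·(2) + 7·(-1) = 1
So 4⁻¹ ≡ 2 ≡ 2 (mod 7)
Check: 4 × 2 = 8 ≡ 1 (mod 7) ✓

4⁻¹ ≡ 2 (mod 7)


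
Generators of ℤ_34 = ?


g generates ℤ_n iff gcd(g,n) = 1
Prime factors of 34: 2, 17
Generators are g ∈ {1,...,33} not divisible by any of these primes.
Generators: {1, 3, 5, 7, 9, 11, 13, 15, 19, 21, 23, 25, 27, 29, 31, 33}
Number of generators = φ(34) = 16

Generators of ℤ_34 = {1, 3, 5, 7, 9, 11, 13, 15, 19, 21, 23, 25, 27, 29, 31, 33}


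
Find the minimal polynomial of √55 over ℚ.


√55 satisfies x² - 55 = 0, irreducible over ℚ since 55 is squarefree

Minimal polynomial: x² - 55


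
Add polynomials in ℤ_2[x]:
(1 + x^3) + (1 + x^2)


Add coefficients mod 2:
x^0: 1 + 1 = 0 (mod 2)
x^1: 0 + 0 = 0 (mod 2)
x^2: 0 + 1 = 1 (mod 2)
x^3: 1 + 0 = 1 (mod 2)
Result: x^2 + x^3

f + g = x^2 + x^3


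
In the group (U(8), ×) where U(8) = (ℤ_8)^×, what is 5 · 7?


Operation: multiplication mod 8
5 · 7 = (a × b) mod 8 with a = 5, b = 7

5 · 7 = 3


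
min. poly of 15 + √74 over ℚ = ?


Let α = 15 + √74. Then α - 15 = √74, so (α - 15)² = 74, giving α² - 30α + 151 = 0. Degree 2 and α ∉ ℚ, so this is the minimal polynomial.

Minimal polynomial: x² - 30x + 151


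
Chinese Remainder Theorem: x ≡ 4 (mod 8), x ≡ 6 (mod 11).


m₁ = 8, m₂ = 11, gcd = 1, so CRT applies. M = m₁·m₂ = 88
Let M₁ = M/m₁ = 11, M₂ = M/m₂ = 8
Find y₁ ≡ M₁⁻¹ (mod m₁): 11⁻¹ ≡ 3 (mod 8)
Find y₂ ≡ M₂⁻¹ (mod m₂): 8⁻¹ ≡ 7 (mod 11)
x = a₁·M₁·y₁ + a₂·M₂·y₂ = 4·11·3 + 6·8·7 = 468
Reduce mod 88: x ≡ 28
Check: 28 mod 8 = 4 ✓, 28 mod 11 = 6 ✓

x ≡ 28 (mod 88)


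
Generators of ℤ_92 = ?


g generates ℤ_n iff gcd(g,n) = 1
Prime factors of 92: 2, 23
Generators are g ∈ {1,...,91} not divisible by any of these primes.
Generators: {1, 3, 5, 7, 9, 11, 13, 15, 17, 19, 21, 25, 27, 29, 31, 33, 35, 37, 39, 41, 43, 45, 47, 49, 51, 53, 55, 57, 59, 61, 63, 65, 67, 71, 73, 75, 77, 79, 81, 83, 85, 87, 89, 91}
Number of generators = φ(92) = 44

Generators of ℤ_92 = {1, 3, 5, 7, 9, 11, 13, 15, 17, 19, 21, 25, 27, 29, 31, 33, 35, 37, 39, 41, 43, 45, 47, 49, 51, 53, 55, 57, 59, 61, 63, 65, 67, 71, 73, 75, 77, 79, 81, 83, 85, 87, 89, 91}


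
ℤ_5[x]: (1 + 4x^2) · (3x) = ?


Expand and collect like terms; reduce coefficients mod 5:
x^0: 1·0 = 0 ≡ 0 (mod 5)
x^1: 1·3 + 0·0 = 3 ≡ 3 (mod 5)
x^2: 0·3 + 4·0 = 0 ≡ 0 (mod 5)
x^3: 4·3 = 12 ≡ 2 (mod 5)
Result: 3x + 2x^3

f · g = 3x + 2x^3


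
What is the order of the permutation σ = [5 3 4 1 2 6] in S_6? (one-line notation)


Cycle decomposition: (1 5 2 3 4)
Cycle lengths: 5
Order = lcm(5) = 5

ord(σ) = 5


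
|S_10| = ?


|S_n| = n! (number of permutations of n symbols)
|S_10| = 10! = 3628800

|S_10| = 3628800


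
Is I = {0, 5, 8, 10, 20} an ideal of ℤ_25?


Check ideal conditions for I = {0, 5, 8, 10, 20} in ℤ_25:
(1) I is an additive subgroup? No
(2) For r ∈ ℤ_25 and a ∈ I: r·a ∈ I? No  [counterexample: r=2, a=8, r·a mod 25 = 16 ∉ I]

No, I is not an ideal of ℤ_25


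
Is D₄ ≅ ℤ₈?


Comparing D₄ and ℤ₈:
D₄ is non-abelian, ℤ₈ is abelian

No, D₄ ≇ ℤ₈


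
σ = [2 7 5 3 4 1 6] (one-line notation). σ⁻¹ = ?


To find σ⁻¹, swap domain and range:
σ(1) = 2 → σ⁻¹(2) = 1
σ(2) = 7 → σ⁻¹(7) = 2
σ(3) = 5 → σ⁻¹(5) = 3
σ(4) = 3 → σ⁻¹(3) = 4
σ(5) = 4 → σ⁻¹(4) = 5
σ(6) = 1 → σ⁻¹(1) = 6
σ(7) = 6 → σ⁻¹(6) = 7

σ⁻¹ = [6 1 4 5 3 7 2]


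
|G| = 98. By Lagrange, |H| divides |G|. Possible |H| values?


Lagrange's theorem: |H| divides |G|
|G| = 98
Divisors of 98: 1, 2, 7, 14, 49, 98

Possible subgroup orders: {1, 2, 7, 14, 49, 98}


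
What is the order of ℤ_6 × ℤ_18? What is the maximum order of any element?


|ℤ_6 × ℤ_18| = 6 × 18 = 108
Max element order = lcm(6,18) = 18
Cyclic? No (gcd=6)

|ℤ_6×ℤ_18| = 108, max element order = 18


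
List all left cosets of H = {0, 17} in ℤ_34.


H = {0, 17}, |H| = 2
Number of cosets = |G|/|H| = 34/2 = 17
0 + H = {0, 17}
1 + H = {1, 18}
2 + H = {2, 19}
3 + H = {3, 20}
4 + H = {4, 21}
5 + H = {5, 22}
6 + H = {6, 23}
7 + H = {7, 24}
8 + H = {8, 25}
9 + H = {9, 26}
10 + H = {10, 27}
11 + H = {11, 28}
12 + H = {12, 29}
13 + H = {13, 30}
14 + H = {14, 31}
15 + H = {15, 32}
16 + H = {16, 33}

Cosets: 0+H={0,17}; 1+H={1,18}; 2+H={2,19}; 3+H={3,20}; 4+H={4,21}; 5+H={5,22}; 6+H={6,23}; 7+H={7,24}; 8+H={8,25}; 9+H={9,26}; 10+H={10,27}; 11+H={11,28}; 12+H={12,29}; 13+H={13,30}; 14+H={14,31}; 15+H={15,32}; 16+H={16,33}


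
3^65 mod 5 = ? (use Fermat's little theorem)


Fermat's little theorem: if p is prime and gcd(a,p)=1, then a^(p-1) ≡ 1 (mod p)
p = 5 is prime, gcd(3,5) = 1
Reduce exponent: 65 mod 4 = 1
So 3^65 ≡ 3^1 (mod 5)
3^1 mod 5 = 3

3^65 ≡ 3 (mod 5)


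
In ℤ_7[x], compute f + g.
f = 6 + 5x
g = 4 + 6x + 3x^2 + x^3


Add coefficients mod 7:
x^0: 6 + 4 = 3 (mod 7)
x^1: 5 + 6 = 4 (mod 7)
x^2: 0 + 3 = 3 (mod 7)
x^3: 0 + 1 = 1 (mod 7)
Result: 3 + 4x + 3x^2 + x^3

f + g = 3 + 4x + 3x^2 + x^3


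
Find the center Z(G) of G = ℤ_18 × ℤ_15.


Z(G) = {g ∈ G | gx = xg for all x ∈ G}
Direct product of abelian groups is abelian, so Z(G) = G

Z(ℤ_18 × ℤ_15) = ℤ_18 × ℤ_15


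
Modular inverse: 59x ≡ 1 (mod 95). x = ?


Use the extended Euclidean algorithm to write 1 = 59·s + 95·t; then s mod 95 is the inverse.
Euclidean algorithm:
  59 = 0·95 + 59
  95 = 1·59 + 36
  59 = 1·36 + 23
  36 = 1·23 + 13
  23 = 1·13 + 10
  13 = 1·10 + 3
  10 = 3·3 + 1
  3 = 3·1 + 0
gcd(59,95) = 1
Back-substitution gives: 59·(29) + 95·(-18) = 1
So 59⁻¹ ≡ 29 ≡ 29 (mod 95)
Check: 59 × 29 = 1711 ≡ 1 (mod 95) ✓

59⁻¹ ≡ 29 (mod 95)


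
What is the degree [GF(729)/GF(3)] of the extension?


GF(729) = GF(3^6), so the extension degree is 6

[GF(729)/GF(3)] = 6


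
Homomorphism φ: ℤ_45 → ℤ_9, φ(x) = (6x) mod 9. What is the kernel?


Kernel = preimage of identity
ker(φ) = {x ∈ ℤ_45 : 6x ≡ 0 (mod 9)}. Since 9 | 45, φ is well-defined. The kernel is the cyclic subgroup ⟨3⟩ of ℤ_45 (order 15), i.e. {0, 3, 6, 9, 12, 15, 18, 21, 24, 27, 30, 33, 36, 39, 42}

ker(φ) = {0, 3, 6, 9, 12, 15, 18, 21, 24, 27, 30, 33, 36, 39, 42}


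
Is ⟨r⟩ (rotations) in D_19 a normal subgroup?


H = ⟨r⟩ (rotations) in D_19
The rotation subgroup ⟨r⟩ has index 2 in D_19, so it is normal

Yes, normal subgroup


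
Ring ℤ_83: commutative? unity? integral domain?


ℤ_83 is a commutative ring with unity 1; 83 is prime, so ℤ_83 is a field (hence an integral domain)
Commutative: Yes
Integral domain: Yes
Has unity: Yes

ℤ_83: Commutative=Yes, Unity=Yes


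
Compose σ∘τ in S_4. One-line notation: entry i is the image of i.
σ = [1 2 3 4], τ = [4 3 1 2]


σ∘τ: apply τ first, then σ
1 →τ 4 →σ 4
2 →τ 3 →σ 3
3 →τ 1 →σ 1
4 →τ 2 →σ 2

σ∘τ = [4 3 1 2]


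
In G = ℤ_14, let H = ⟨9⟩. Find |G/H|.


|⟨9⟩| = n / gcd(9, 14) = 14 / 1 = 14
H is normal (ℤ_14 is abelian).
|G/H| = |G| / |H| = 14 / 14 = 1

|G/H| = 1


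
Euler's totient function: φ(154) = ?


Factor n: 154 = 2 × 7 × 11
φ(n) = n · ∏(1 - 1/p) over distinct primes p | n
φ(154) = 154 · (1 - 1/2) · (1 - 1/7) · (1 - 1/11) = 60

φ(154) = 60


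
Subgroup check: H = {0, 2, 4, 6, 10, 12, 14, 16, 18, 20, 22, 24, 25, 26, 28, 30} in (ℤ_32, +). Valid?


Subgroup test for H = {0, 2, 4, 6, 10, 12, 14, 16, 18, 20, 22, 24, 25, 26, 28, 30} in (ℤ_32, +):
(1) 0 ∈ H? Yes
(2) Closure: for all a,b ∈ H, (a+b) mod 32 ∈ H? No  [counterexample: 2 + 6 = 8 ∉ H]
(3) Inverses: for all a ∈ H, -a mod 32 ∈ H? No

No, H is not a subgroup of ℤ_32


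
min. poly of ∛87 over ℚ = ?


∛87 satisfies x³ - 87 = 0, irreducible over ℚ (no rational root; 87 is not a perfect cube)

Minimal polynomial: x³ - 87


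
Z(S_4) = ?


Z(G) = {g ∈ G | gx = xg for all x ∈ G}
S_n is non-abelian for n ≥ 3; Z(S_4) is trivial

Z(S_4) = {e}


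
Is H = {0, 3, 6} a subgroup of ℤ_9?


Subgroup test for H = {0, 3, 6} in (ℤ_9, +):
(1) 0 ∈ H? Yes
(2) Closure: for all a,b ∈ H, (a+b) mod 9 ∈ H? Yes
(3) Inverses: for all a ∈ H, -a mod 9 ∈ H? Yes

Yes, H is a subgroup of ℤ_9


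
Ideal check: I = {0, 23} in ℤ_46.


Check ideal conditions for I = {0, 23} in ℤ_46:
(1) I is an additive subgroup? Yes
(2) For r ∈ ℤ_46 and a ∈ I: r·a ∈ I? Yes

Yes, I is an ideal of ℤ_46


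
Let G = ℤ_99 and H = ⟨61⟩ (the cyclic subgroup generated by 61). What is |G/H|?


|⟨61⟩| = n / gcd(61, 99) = 99 / 1 = 99
H is normal (ℤ_99 is abelian).
|G/H| = |G| / |H| = 99 / 99 = 1

|G/H| = 1


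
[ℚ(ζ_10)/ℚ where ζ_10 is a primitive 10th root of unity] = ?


[ℚ(ζ_n):ℚ] = deg Φ_n(x) = φ(n). Here φ(10) = 4

[ℚ(ζ_10)/ℚ where ζ_10 is a primitive 10th root of unity] = 4


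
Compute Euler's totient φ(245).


Factor n: 245 = 5 × 7^2
φ(n) = n · ∏(1 - 1/p) over distinct primes p | n
φ(245) = 245 · (1 - 1/5) · (1 - 1/7) = 168

φ(245) = 168


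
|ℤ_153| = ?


ℤ_n has n elements.

|ℤ_153| = 153


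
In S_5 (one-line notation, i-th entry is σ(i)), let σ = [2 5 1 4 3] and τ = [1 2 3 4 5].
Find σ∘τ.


σ∘τ: apply τ first, then σ
1 →τ 1 →σ 2
2 →τ 2 →σ 5
3 →τ 3 →σ 1
4 →τ 4 →σ 4
5 →τ 5 →σ 3

σ∘τ = [2 5 1 4 3]


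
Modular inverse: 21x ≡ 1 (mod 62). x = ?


Use the extended Euclidean algorithm to write 1 = 21·s + 62·t; then s mod 62 is the inverse.
Euclidean algorithm:
  21 = 0·62 + 21
  62 = 2·21 + 20
  21 = 1·20 + 1
  20 = 20·1 + 0
gcd(21,62) = 1
Back-substitution gives: 21·(3) + 62·(-1) = 1
So 21⁻¹ ≡ 3 ≡ 3 (mod 62)
Check: 21 × 3 = 63 ≡ 1 (mod 62) ✓

21⁻¹ ≡ 3 (mod 62)


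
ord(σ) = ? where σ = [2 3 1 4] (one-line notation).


Cycle decomposition: (1 2 3)
Cycle lengths: 3
Order = lcm(3) = 3

ord(σ) = 3


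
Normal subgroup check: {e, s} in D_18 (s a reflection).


H = {e, s} in D_18 (s a reflection)
r·s·r⁻¹ = sr⁻² ≠ s for n ≥ 3, so {e, s} is not closed under conjugation

No, not a normal subgroup


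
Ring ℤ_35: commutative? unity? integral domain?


ℤ_35 is a commutative ring with unity 1; 35 = 5×7 is composite, so 5·7 ≡ 0 gives zero divisors (not an integral domain)
Commutative: Yes
Integral domain: No
Has unity: Yes

ℤ_35: Commutative=Yes, Unity=Yes


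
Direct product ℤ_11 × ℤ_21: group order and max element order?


|ℤ_11 × ℤ_21| = 11 × 21 = 231
Max element order = lcm(11,21) = 231
Cyclic? Yes (gcd=1)

|ℤ_11×ℤ_21| = 231, max element order = 231


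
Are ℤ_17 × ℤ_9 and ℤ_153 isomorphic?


Comparing ℤ_17 × ℤ_9 and ℤ_153:
gcd(17,9) = 1, so ℤ_17 × ℤ_9 ≅ ℤ_153 (CRT)

Yes, ℤ_17 × ℤ_9 ≅ ℤ_153


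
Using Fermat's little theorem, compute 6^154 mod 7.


Fermat's little theorem: if p is prime and gcd(a,p)=1, then a^(p-1) ≡ 1 (mod p)
p = 7 is prime, gcd(6,7) = 1
Reduce exponent: 154 mod 6 = 4
So 6^154 ≡ 6^4 (mod 7)
6^4 mod 7 = 1

6^154 ≡ 1 (mod 7)


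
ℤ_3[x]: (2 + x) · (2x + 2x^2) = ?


Expand and collect like terms; reduce coefficients mod 3:
x^0: 2·0 = 0 ≡ 0 (mod 3)
x^1: 2·2 + 1·0 = 4 ≡ 1 (mod 3)
x^2: 2·2 + 1·2 = 6 ≡ 0 (mod 3)
x^3: 1·2 = 2 ≡ 2 (mod 3)
Result: x + 2x^3

f · g = x + 2x^3


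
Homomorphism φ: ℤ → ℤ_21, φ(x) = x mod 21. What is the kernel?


Kernel = preimage of identity
ker(φ) = {x ∈ ℤ : x ≡ 0 (mod 21)} = 21ℤ = {0, ±21, ±42, ...}

ker(φ) = 21ℤ


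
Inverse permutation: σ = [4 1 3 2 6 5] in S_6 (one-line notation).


To find σ⁻¹, swap domain and range:
σ(1) = 4 → σ⁻¹(4) = 1
σ(2) = 1 → σ⁻¹(1) = 2
σ(3) = 3 → σ⁻¹(3) = 3
σ(4) = 2 → σ⁻¹(2) = 4
σ(5) = 6 → σ⁻¹(6) = 5
σ(6) = 5 → σ⁻¹(5) = 6

σ⁻¹ = [2 4 3 1 6 5]


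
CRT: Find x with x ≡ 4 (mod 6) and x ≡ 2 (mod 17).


m₁ = 6, m₂ = 17, gcd = 1, so CRT applies. M = m₁·m₂ = 102
Let M₁ = M/m₁ = 17, M₂ = M/m₂ = 6
Find y₁ ≡ M₁⁻¹ (mod m₁): 17⁻¹ ≡ 5 (mod 6)
Find y₂ ≡ M₂⁻¹ (mod m₂): 6⁻¹ ≡ 3 (mod 17)
x = a₁·M₁·y₁ + a₂·M₂·y₂ = 4·17·5 + 2·6·3 = 376
Reduce mod 102: x ≡ 70
Check: 70 mod 6 = 4 ✓, 70 mod 17 = 2 ✓

x ≡ 70 (mod 102)


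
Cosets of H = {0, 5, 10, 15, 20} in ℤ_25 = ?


H = {0, 5, 10, 15, 20}, |H| = 5
Number of cosets = |G|/|H| = 25/5 = 5
0 + H = {0, 5, 10, 15, 20}
1 + H = {1, 6, 11, 16, 21}
2 + H = {2, 7, 12, 17, 22}
3 + H = {3, 8, 13, 18, 23}
4 + H = {4, 9, 14, 19, 24}

Cosets: 0+H={0,5,10,15,20}; 1+H={1,6,11,16,21}; 2+H={2,7,12,17,22}; 3+H={3,8,13,18,23}; 4+H={4,9,14,19,24}


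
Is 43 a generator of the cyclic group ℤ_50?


g generates ℤ_n iff gcd(g, n) = 1
gcd(43, 50) = 1
Since gcd = 1, 43 is a generator.

Yes, 43 generates ℤ_50


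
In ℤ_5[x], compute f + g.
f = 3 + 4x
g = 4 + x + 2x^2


Add coefficients mod 5:
x^0: 3 + 4 = 2 (mod 5)
x^1: 4 + 1 = 0 (mod 5)
x^2: 0 + 2 = 2 (mod 5)
Result: 2 + 2x^2

f + g = 2 + 2x^2


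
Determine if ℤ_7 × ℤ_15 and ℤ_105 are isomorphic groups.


Comparing ℤ_7 × ℤ_15 and ℤ_105:
gcd(7,15) = 1, so ℤ_7 × ℤ_15 ≅ ℤ_105 (CRT)

Yes, ℤ_7 × ℤ_15 ≅ ℤ_105


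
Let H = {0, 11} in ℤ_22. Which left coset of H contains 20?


20 + H = {20 + h (mod 22) : h ∈ H}
20+0=20, 20+11=9
20 + H = {9, 20} = 9 + H

20 + H = {9, 20}


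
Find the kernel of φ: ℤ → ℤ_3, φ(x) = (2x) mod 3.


Kernel = preimage of identity
ker(φ) = {x ∈ ℤ : 2x ≡ 0 (mod 3)}. gcd(2,3) = 1, so 2x ≡ 0 (mod 3) ⟺ x ≡ 0 (mod 3/1 = 3). Hence ker(φ) = 3ℤ

ker(φ) = 3ℤ


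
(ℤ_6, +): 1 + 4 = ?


Operation: addition mod 6
1 + 4 = (a + b) mod 6 with a = 1, b = 4

1 + 4 = 5


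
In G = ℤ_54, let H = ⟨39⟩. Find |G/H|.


|⟨39⟩| = n / gcd(39, 54) = 54 / 3 = 18
H is normal (ℤ_54 is abelian).
|G/H| = |G| / |H| = 54 / 18 = 3

|G/H| = 3


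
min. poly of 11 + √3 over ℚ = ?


Let α = 11 + √3. Then α - 11 = √3, so (α - 11)² = 3, giving α² - 22α + 118 = 0. Degree 2 and α ∉ ℚ, so this is the minimal polynomial.

Minimal polynomial: x² - 22x + 118


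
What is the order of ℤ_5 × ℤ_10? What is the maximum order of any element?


|ℤ_5 × ℤ_10| = 5 × 10 = 50
Max element order = lcm(5,10) = 10
Cyclic? No (gcd=5)

|ℤ_5×ℤ_10| = 50, max element order = 10


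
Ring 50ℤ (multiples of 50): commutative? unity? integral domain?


50ℤ is a commutative ring under +,× but has no multiplicative identity (1 ∉ 50ℤ); it has no zero divisors, but without unity it is not an integral domain
Commutative: Yes
Integral domain: No
Has unity: No

50ℤ (multiples of 50): Commutative=Yes, Unity=No
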